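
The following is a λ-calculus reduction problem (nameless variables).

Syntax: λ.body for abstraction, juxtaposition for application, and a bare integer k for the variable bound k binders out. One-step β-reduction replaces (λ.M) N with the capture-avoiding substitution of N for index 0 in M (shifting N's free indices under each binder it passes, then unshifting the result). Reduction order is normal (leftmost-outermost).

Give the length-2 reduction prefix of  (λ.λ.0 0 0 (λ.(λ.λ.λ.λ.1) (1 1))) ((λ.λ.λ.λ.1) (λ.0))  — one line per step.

Answer: after 2 steps: λ.0 0 0 (λ.λ.λ.λ.1)

Working:
  start: (λ.λ.0 0 0 (λ.(λ.λ.λ.λ.1) (1 1))) ((λ.λ.λ.λ.1) (λ.0))
  →1  λ.0 0 0 (λ.(λ.λ.λ.λ.1) (1 1))
  →2  λ.0 0 0 (λ.λ.λ.λ.1)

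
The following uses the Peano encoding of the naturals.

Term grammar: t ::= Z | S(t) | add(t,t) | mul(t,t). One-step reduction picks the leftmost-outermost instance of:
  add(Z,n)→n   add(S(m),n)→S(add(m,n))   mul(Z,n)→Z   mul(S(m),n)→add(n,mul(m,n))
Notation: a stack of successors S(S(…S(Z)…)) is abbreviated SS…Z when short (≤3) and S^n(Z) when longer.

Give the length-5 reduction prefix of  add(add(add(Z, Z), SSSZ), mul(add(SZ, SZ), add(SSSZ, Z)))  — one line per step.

Answer: after 5 steps: S(S(S(add(Z, mul(add(SZ, SZ), add(SSSZ, Z))))))

Derivation:
  start: add(add(add(Z, Z), SSSZ), mul(add(SZ, SZ), add(SSSZ, Z)))
  →1  add(add(Z, SSSZ), mul(add(SZ, SZ), add(SSSZ, Z)))
  →2  add(SSSZ, mul(add(SZ, SZ), add(SSSZ, Z)))
  →3  S(add(SSZ, mul(add(SZ, SZ), add(SSSZ, Z))))
  →4  S(S(add(SZ, mul(add(SZ, SZ), add(SSSZ, Z)))))
  →5  S(S(S(add(Z, mul(add(SZ, SZ), add(SSSZ, Z))))))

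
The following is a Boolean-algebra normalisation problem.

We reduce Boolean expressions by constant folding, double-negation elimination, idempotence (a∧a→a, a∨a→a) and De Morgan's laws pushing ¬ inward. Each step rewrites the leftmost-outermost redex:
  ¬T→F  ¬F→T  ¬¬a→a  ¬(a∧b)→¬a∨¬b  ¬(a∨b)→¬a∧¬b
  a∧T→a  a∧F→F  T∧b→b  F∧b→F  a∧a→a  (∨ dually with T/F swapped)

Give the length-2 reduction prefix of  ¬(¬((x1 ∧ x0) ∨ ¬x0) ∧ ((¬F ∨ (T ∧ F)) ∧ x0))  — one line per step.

  start: ¬(¬((x1 ∧ x0) ∨ ¬x0) ∧ ((¬F ∨ (T ∧ F)) ∧ x0))
  →1  ¬¬((x1 ∧ x0) ∨ ¬x0) ∨ ¬((¬F ∨ (T ∧ F)) ∧ x0)
  →2  ((x1 ∧ x0) ∨ ¬x0) ∨ ¬((¬F ∨ (T ∧ F)) ∧ x0)

Answer: after 2 steps: ((x1 ∧ x0) ∨ ¬x0) ∨ ¬((¬F ∨ (T ∧ F)) ∧ x0)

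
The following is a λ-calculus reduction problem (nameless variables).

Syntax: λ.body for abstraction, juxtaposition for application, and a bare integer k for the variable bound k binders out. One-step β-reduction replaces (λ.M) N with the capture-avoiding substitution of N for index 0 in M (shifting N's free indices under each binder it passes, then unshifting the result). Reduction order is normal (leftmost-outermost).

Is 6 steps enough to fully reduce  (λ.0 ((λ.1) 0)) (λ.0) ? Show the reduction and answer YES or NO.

Answer: YES — reaches normal form λ.0 in 3 ≤ 6 steps

Derivation:
  start: (λ.0 ((λ.1) 0)) (λ.0)
  [1] (λ.0) ((λ.λ.0) (λ.0))
  [2] (λ.λ.0) (λ.0)
  [3] λ.0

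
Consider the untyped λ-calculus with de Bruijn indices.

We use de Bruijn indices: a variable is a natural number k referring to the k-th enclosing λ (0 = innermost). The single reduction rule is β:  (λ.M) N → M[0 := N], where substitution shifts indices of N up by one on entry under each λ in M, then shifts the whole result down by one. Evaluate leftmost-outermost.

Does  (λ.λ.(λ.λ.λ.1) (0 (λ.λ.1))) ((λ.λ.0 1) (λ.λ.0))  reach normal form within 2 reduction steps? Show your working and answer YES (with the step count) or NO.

  start: (λ.λ.(λ.λ.λ.1) (0 (λ.λ.1))) ((λ.λ.0 1) (λ.λ.0))
  →1  λ.(λ.λ.λ.1) (0 (λ.λ.1))
  →2  λ.λ.λ.1

Answer: YES — reaches normal form λ.λ.λ.1 in 2 ≤ 2 steps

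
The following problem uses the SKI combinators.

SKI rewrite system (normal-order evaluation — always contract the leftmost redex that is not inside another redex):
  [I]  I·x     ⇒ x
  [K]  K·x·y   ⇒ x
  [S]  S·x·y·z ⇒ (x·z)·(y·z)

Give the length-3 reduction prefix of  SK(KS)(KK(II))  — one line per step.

Answer: after 3 steps: K

Reduction:
  start: SK(KS)(KK(II))
  [1] K(KK(II))(KS(KK(II)))
  [2] KK(II)
  [3] K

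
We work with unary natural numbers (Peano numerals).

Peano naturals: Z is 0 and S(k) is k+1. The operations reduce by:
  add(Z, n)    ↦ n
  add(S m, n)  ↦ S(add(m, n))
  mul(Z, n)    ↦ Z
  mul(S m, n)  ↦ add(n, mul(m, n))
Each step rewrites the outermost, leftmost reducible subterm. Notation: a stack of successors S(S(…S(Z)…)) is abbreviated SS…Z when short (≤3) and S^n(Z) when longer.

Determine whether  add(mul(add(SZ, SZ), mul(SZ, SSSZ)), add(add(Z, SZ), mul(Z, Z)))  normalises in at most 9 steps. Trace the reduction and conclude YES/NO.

  start: add(mul(add(SZ, SZ), mul(SZ, SSSZ)), add(add(Z, SZ), mul(Z, Z)))
  [1] add(mul(S(add(Z, SZ)), mul(SZ, SSSZ)), add(add(Z, SZ), mul(Z, Z)))
  [2] add(add(mul(SZ, SSSZ), mul(add(Z, SZ), mul(SZ, SSSZ))), add(add(Z, SZ), mul(Z, Z)))
  [3] add(add(add(SSSZ, mul(Z, SSSZ)), mul(add(Z, SZ), mul(SZ, SSSZ))), add(add(Z, SZ), mul(Z, Z)))
  [4] add(add(S(add(SSZ, mul(Z, SSSZ))), mul(add(Z, SZ), mul(SZ, SSSZ))), add(add(Z, SZ), mul(Z, Z)))
  [5] add(S(add(add(SSZ, mul(Z, SSSZ)), mul(add(Z, SZ), mul(SZ, SSSZ)))), add(add(Z, SZ), mul(Z, Z)))
  [6] S(add(add(add(SSZ, mul(Z, SSSZ)), mul(add(Z, SZ), mul(SZ, SSSZ))), add(add(Z, SZ), mul(Z, Z))))
  [7] S(add(add(S(add(SZ, mul(Z, SSSZ))), mul(add(Z, SZ), mul(SZ, SSSZ))), add(add(Z, SZ), mul(Z, Z))))
  [8] S(add(S(add(add(SZ, mul(Z, SSSZ)), mul(add(Z, SZ), mul(SZ, SSSZ)))), add(add(Z, SZ), mul(Z, Z))))
  [9] S(S(add(add(add(SZ, mul(Z, SSSZ)), mul(add(Z, SZ), mul(SZ, SSSZ))), add(add(Z, SZ), mul(Z, Z)))))

Answer: NO — after 9 steps the term is S(S(add(add(add(SZ, mul(Z, SSSZ)), mul(add(Z, SZ), mul(SZ, SSSZ))), add(add(Z, SZ), mul(Z, Z))))), not yet normal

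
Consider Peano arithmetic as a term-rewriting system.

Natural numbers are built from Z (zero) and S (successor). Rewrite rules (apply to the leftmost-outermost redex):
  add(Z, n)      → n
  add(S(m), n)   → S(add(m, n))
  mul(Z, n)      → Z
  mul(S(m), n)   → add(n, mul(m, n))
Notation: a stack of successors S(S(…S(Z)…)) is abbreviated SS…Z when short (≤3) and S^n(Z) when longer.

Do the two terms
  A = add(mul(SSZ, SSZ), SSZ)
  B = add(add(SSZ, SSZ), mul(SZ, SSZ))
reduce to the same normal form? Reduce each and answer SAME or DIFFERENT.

Term A:
  start: add(mul(SSZ, SSZ), SSZ)
  [1] add(add(SSZ, mul(SZ, SSZ)), SSZ)
  [2] add(S(add(SZ, mul(SZ, SSZ))), SSZ)
  [3] S(add(add(SZ, mul(SZ, SSZ)), SSZ))
  [4] S(add(S(add(Z, mul(SZ, SSZ))), SSZ))
  [5] S(S(add(add(Z, mul(SZ, SSZ)), SSZ)))
  [6] S(S(add(mul(SZ, SSZ), SSZ)))
  [7] S(S(add(add(SSZ, mul(Z, SSZ)), SSZ)))
  [8] S(S(add(S(add(SZ, mul(Z, SSZ))), SSZ)))
  [9] S(S(S(add(add(SZ, mul(Z, SSZ)), SSZ))))
  [10] S(S(S(add(S(add(Z, mul(Z, SSZ))), SSZ))))
  [11] S(S(S(S(add(add(Z, mul(Z, SSZ)), SSZ)))))
  [12] S(S(S(S(add(mul(Z, SSZ), SSZ)))))
  [13] S(S(S(S(add(Z, SSZ)))))
  [14] S^6(Z)

Term B:
  start: add(add(SSZ, SSZ), mul(SZ, SSZ))
  [1] add(S(add(SZ, SSZ)), mul(SZ, SSZ))
  [2] S(add(add(SZ, SSZ), mul(SZ, SSZ)))
  [3] S(add(S(add(Z, SSZ)), mul(SZ, SSZ)))
  [4] S(S(add(add(Z, SSZ), mul(SZ, SSZ))))
  [5] S(S(add(SSZ, mul(SZ, SSZ))))
  [6] S(S(S(add(SZ, mul(SZ, SSZ)))))
  [7] S(S(S(S(add(Z, mul(SZ, SSZ))))))
  [8] S(S(S(S(mul(SZ, SSZ)))))
  [9] S(S(S(S(add(SSZ, mul(Z, SSZ))))))
  [10] S(S(S(S(S(add(SZ, mul(Z, SSZ)))))))
  [11] S(S(S(S(S(S(add(Z, mul(Z, SSZ))))))))
  [12] S(S(S(S(S(S(mul(Z, SSZ)))))))
  [13] S^6(Z)

Answer: SAME — A ⇓ S^6(Z), B ⇓ S^6(Z)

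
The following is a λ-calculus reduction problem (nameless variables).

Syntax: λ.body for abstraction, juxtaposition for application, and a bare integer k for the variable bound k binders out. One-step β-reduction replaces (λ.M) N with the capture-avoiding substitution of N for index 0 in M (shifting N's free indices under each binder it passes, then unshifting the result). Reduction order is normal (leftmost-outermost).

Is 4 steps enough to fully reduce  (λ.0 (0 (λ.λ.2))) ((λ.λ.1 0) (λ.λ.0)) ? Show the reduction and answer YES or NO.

  start: (λ.0 (0 (λ.λ.2))) ((λ.λ.1 0) (λ.λ.0))
  →1  (λ.λ.1 0) (λ.λ.0) ((λ.λ.1 0) (λ.λ.0) (λ.λ.(λ.λ.1 0) (λ.λ.0)))
  →2  (λ.(λ.λ.0) 0) ((λ.λ.1 0) (λ.λ.0) (λ.λ.(λ.λ.1 0) (λ.λ.0)))
  →3  (λ.λ.0) ((λ.λ.1 0) (λ.λ.0) (λ.λ.(λ.λ.1 0) (λ.λ.0)))
  →4  λ.0

Answer: YES — reaches normal form λ.0 in 4 ≤ 4 steps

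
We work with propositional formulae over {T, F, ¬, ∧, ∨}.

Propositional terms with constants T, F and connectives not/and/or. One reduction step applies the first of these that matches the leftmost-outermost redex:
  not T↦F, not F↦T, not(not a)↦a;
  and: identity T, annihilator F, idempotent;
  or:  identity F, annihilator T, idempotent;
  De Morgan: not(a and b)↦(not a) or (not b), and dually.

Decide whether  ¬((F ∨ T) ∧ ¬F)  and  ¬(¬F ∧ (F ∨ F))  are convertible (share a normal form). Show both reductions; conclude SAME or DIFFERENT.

Term A:
  start: ¬((F ∨ T) ∧ ¬F)
  →1  ¬(F ∨ T) ∨ ¬¬F
  →2  (¬F ∧ ¬T) ∨ ¬¬F
  →3  (T ∧ ¬T) ∨ ¬¬F
  →4  ¬T ∨ ¬¬F
  →5  F ∨ ¬¬F
  →6  ¬¬F
  →7  F

Term B:
  start: ¬(¬F ∧ (F ∨ F))
  →1  ¬¬F ∨ ¬(F ∨ F)
  →2  F ∨ ¬(F ∨ F)
  →3  ¬(F ∨ F)
  →4  ¬F ∧ ¬F
  →5  ¬F
  →6  T

Answer: DIFFERENT — A ⇓ F, B ⇓ T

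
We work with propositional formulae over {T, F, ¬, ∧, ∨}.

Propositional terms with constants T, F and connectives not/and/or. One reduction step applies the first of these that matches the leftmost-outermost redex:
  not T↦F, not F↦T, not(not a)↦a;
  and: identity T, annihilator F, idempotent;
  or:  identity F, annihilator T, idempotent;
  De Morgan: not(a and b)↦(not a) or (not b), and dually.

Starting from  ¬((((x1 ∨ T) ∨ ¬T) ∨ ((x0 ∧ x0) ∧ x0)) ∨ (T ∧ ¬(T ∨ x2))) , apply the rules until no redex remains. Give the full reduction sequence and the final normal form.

  start: ¬((((x1 ∨ T) ∨ ¬T) ∨ ((x0 ∧ x0) ∧ x0)) ∨ (T ∧ ¬(T ∨ x2)))
  step 1: ¬(((x1 ∨ T) ∨ ¬T) ∨ ((x0 ∧ x0) ∧ x0)) ∧ ¬(T ∧ ¬(T ∨ x2))
  step 2: (¬((x1 ∨ T) ∨ ¬T) ∧ ¬((x0 ∧ x0) ∧ x0)) ∧ ¬(T ∧ ¬(T ∨ x2))
  step 3: ((¬(x1 ∨ T) ∧ ¬¬T) ∧ ¬((x0 ∧ x0) ∧ x0)) ∧ ¬(T ∧ ¬(T ∨ x2))
  step 4: (((¬x1 ∧ ¬T) ∧ ¬¬T) ∧ ¬((x0 ∧ x0) ∧ x0)) ∧ ¬(T ∧ ¬(T ∨ x2))
  step 5: (((¬x1 ∧ F) ∧ ¬¬T) ∧ ¬((x0 ∧ x0) ∧ x0)) ∧ ¬(T ∧ ¬(T ∨ x2))
  step 6: ((F ∧ ¬¬T) ∧ ¬((x0 ∧ x0) ∧ x0)) ∧ ¬(T ∧ ¬(T ∨ x2))
  step 7: (F ∧ ¬((x0 ∧ x0) ∧ x0)) ∧ ¬(T ∧ ¬(T ∨ x2))
  step 8: F ∧ ¬(T ∧ ¬(T ∨ x2))
  step 9: F

Answer: normal form = F  (in 9 steps)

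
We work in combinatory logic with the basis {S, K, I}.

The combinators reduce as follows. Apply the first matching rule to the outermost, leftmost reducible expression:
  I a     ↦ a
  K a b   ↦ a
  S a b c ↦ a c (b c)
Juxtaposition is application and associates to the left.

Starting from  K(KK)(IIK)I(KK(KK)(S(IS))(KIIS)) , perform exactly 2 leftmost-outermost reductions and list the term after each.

  start: K(KK)(IIK)I(KK(KK)(S(IS))(KIIS))
  [1] KKI(KK(KK)(S(IS))(KIIS))
  [2] K(KK(KK)(S(IS))(KIIS))

Answer: after 2 steps: K(KK(KK)(S(IS))(KIIS))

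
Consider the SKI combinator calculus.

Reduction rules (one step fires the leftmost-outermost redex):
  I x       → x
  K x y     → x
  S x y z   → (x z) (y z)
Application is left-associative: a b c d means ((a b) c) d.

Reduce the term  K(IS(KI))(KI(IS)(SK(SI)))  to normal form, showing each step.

Answer: normal form = S(KI)  (in 2 steps)

Working:
  start: K(IS(KI))(KI(IS)(SK(SI)))
  →1  IS(KI)
  →2  S(KI)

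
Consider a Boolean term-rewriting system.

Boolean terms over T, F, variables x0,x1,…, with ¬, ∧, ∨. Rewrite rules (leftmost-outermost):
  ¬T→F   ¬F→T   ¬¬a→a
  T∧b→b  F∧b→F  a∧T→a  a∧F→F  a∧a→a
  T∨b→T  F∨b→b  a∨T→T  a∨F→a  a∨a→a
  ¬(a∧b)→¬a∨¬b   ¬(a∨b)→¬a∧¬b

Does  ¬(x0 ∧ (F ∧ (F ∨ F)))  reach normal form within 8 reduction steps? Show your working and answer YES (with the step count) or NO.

Answer: YES — reaches normal form T in 5 ≤ 8 steps

Working:
  start: ¬(x0 ∧ (F ∧ (F ∨ F)))
  [1] ¬x0 ∨ ¬(F ∧ (F ∨ F))
  [2] ¬x0 ∨ (¬F ∨ ¬(F ∨ F))
  [3] ¬x0 ∨ (T ∨ ¬(F ∨ F))
  [4] ¬x0 ∨ T
  [5] T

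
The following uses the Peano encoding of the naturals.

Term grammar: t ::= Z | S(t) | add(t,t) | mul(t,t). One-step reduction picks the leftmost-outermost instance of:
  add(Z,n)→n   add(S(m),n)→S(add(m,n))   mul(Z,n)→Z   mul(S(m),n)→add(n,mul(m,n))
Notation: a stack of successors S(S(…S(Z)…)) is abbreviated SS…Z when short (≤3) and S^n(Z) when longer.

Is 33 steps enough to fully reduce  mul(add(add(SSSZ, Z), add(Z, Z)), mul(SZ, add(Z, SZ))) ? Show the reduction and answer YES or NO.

  start: mul(add(add(SSSZ, Z), add(Z, Z)), mul(SZ, add(Z, SZ)))
  step 1: mul(add(S(add(SSZ, Z)), add(Z, Z)), mul(SZ, add(Z, SZ)))
  step 2: mul(S(add(add(SSZ, Z), add(Z, Z))), mul(SZ, add(Z, SZ)))
  step 3: add(mul(SZ, add(Z, SZ)), mul(add(add(SSZ, Z), add(Z, Z)), mul(SZ, add(Z, SZ))))
  step 4: add(add(add(Z, SZ), mul(Z, add(Z, SZ))), mul(add(add(SSZ, Z), add(Z, Z)), mul(SZ, add(Z, SZ))))
  step 5: add(add(SZ, mul(Z, add(Z, SZ))), mul(add(add(SSZ, Z), add(Z, Z)), mul(SZ, add(Z, SZ))))
  step 6: add(S(add(Z, mul(Z, add(Z, SZ)))), mul(add(add(SSZ, Z), add(Z, Z)), mul(SZ, add(Z, SZ))))
  step 7: S(add(add(Z, mul(Z, add(Z, SZ))), mul(add(add(SSZ, Z), add(Z, Z)), mul(SZ, add(Z, SZ)))))
  step 8: S(add(mul(Z, add(Z, SZ)), mul(add(add(SSZ, Z), add(Z, Z)), mul(SZ, add(Z, SZ)))))
  step 9: S(add(Z, mul(add(add(SSZ, Z), add(Z, Z)), mul(SZ, add(Z, SZ)))))
  step 10: S(mul(add(add(SSZ, Z), add(Z, Z)), mul(SZ, add(Z, SZ))))
  step 11: S(mul(add(S(add(SZ, Z)), add(Z, Z)), mul(SZ, add(Z, SZ))))
  step 12: S(mul(S(add(add(SZ, Z), add(Z, Z))), mul(SZ, add(Z, SZ))))
  step 13: S(add(mul(SZ, add(Z, SZ)), mul(add(add(SZ, Z), add(Z, Z)), mul(SZ, add(Z, SZ)))))
  step 14: S(add(add(add(Z, SZ), mul(Z, add(Z, SZ))), mul(add(add(SZ, Z), add(Z, Z)), mul(SZ, add(Z, SZ)))))
  step 15: S(add(add(SZ, mul(Z, add(Z, SZ))), mul(add(add(SZ, Z), add(Z, Z)), mul(SZ, add(Z, SZ)))))
  step 16: S(add(S(add(Z, mul(Z, add(Z, SZ)))), mul(add(add(SZ, Z), add(Z, Z)), mul(SZ, add(Z, SZ)))))
  step 17: S(S(add(add(Z, mul(Z, add(Z, SZ))), mul(add(add(SZ, Z), add(Z, Z)), mul(SZ, add(Z, SZ))))))
  step 18: S(S(add(mul(Z, add(Z, SZ)), mul(add(add(SZ, Z), add(Z, Z)), mul(SZ, add(Z, SZ))))))
  step 19: S(S(add(Z, mul(add(add(SZ, Z), add(Z, Z)), mul(SZ, add(Z, SZ))))))
  step 20: S(S(mul(add(add(SZ, Z), add(Z, Z)), mul(SZ, add(Z, SZ)))))
  step 21: S(S(mul(add(S(add(Z, Z)), add(Z, Z)), mul(SZ, add(Z, SZ)))))
  step 22: S(S(mul(S(add(add(Z, Z), add(Z, Z))), mul(SZ, add(Z, SZ)))))
  step 23: S(S(add(mul(SZ, add(Z, SZ)), mul(add(add(Z, Z), add(Z, Z)), mul(SZ, add(Z, SZ))))))
  step 24: S(S(add(add(add(Z, SZ), mul(Z, add(Z, SZ))), mul(add(add(Z, Z), add(Z, Z)), mul(SZ, add(Z, SZ))))))
  step 25: S(S(add(add(SZ, mul(Z, add(Z, SZ))), mul(add(add(Z, Z), add(Z, Z)), mul(SZ, add(Z, SZ))))))
  step 26: S(S(add(S(add(Z, mul(Z, add(Z, SZ)))), mul(add(add(Z, Z), add(Z, Z)), mul(SZ, add(Z, SZ))))))
  step 27: S(S(S(add(add(Z, mul(Z, add(Z, SZ))), mul(add(add(Z, Z), add(Z, Z)), mul(SZ, add(Z, SZ)))))))
  step 28: S(S(S(add(mul(Z, add(Z, SZ)), mul(add(add(Z, Z), add(Z, Z)), mul(SZ, add(Z, SZ)))))))
  step 29: S(S(S(add(Z, mul(add(add(Z, Z), add(Z, Z)), mul(SZ, add(Z, SZ)))))))
  step 30: S(S(S(mul(add(add(Z, Z), add(Z, Z)), mul(SZ, add(Z, SZ))))))
  step 31: S(S(S(mul(add(Z, add(Z, Z)), mul(SZ, add(Z, SZ))))))
  step 32: S(S(S(mul(add(Z, Z), mul(SZ, add(Z, SZ))))))
  step 33: S(S(S(mul(Z, mul(SZ, add(Z, SZ))))))

Answer: NO — after 33 steps the term is S(S(S(mul(Z, mul(SZ, add(Z, SZ)))))), not yet normal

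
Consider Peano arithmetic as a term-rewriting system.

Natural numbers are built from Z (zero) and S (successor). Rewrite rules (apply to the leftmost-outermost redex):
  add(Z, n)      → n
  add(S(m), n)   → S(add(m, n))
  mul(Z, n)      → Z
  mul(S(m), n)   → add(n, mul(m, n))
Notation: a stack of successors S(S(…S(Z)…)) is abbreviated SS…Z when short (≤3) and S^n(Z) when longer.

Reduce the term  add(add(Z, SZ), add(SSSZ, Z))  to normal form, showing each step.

Answer: normal form = S^4(Z)  (in 7 steps)

Reduction:
  start: add(add(Z, SZ), add(SSSZ, Z))
  [1] add(SZ, add(SSSZ, Z))
  [2] S(add(Z, add(SSSZ, Z)))
  [3] S(add(SSSZ, Z))
  [4] S(S(add(SSZ, Z)))
  [5] S(S(S(add(SZ, Z))))
  [6] S(S(S(S(add(Z, Z)))))
  [7] S^4(Z)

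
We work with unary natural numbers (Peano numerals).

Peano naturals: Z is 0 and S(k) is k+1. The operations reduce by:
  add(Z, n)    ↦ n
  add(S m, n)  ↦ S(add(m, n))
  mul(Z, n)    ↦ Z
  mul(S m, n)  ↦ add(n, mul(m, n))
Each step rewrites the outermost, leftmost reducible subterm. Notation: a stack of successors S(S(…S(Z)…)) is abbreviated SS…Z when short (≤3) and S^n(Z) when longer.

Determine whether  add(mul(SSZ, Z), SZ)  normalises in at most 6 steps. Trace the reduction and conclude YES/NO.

  start: add(mul(SSZ, Z), SZ)
  [1] add(add(Z, mul(SZ, Z)), SZ)
  [2] add(mul(SZ, Z), SZ)
  [3] add(add(Z, mul(Z, Z)), SZ)
  [4] add(mul(Z, Z), SZ)
  [5] add(Z, SZ)
  [6] SZ

Answer: YES — reaches normal form SZ in 6 ≤ 6 steps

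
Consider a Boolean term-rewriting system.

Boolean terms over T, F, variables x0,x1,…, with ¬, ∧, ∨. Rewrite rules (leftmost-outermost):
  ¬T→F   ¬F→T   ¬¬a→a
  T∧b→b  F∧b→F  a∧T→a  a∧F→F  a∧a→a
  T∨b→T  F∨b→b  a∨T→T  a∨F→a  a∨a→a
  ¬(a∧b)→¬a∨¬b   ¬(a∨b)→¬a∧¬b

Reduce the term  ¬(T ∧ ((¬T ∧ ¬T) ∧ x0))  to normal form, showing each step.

  start: ¬(T ∧ ((¬T ∧ ¬T) ∧ x0))
  step 1: ¬T ∨ ¬((¬T ∧ ¬T) ∧ x0)
  step 2: F ∨ ¬((¬T ∧ ¬T) ∧ x0)
  step 3: ¬((¬T ∧ ¬T) ∧ x0)
  step 4: ¬(¬T ∧ ¬T) ∨ ¬x0
  step 5: (¬¬T ∨ ¬¬T) ∨ ¬x0
  step 6: ¬¬T ∨ ¬x0
  step 7: T ∨ ¬x0
  step 8: T

Answer: normal form = T  (in 8 steps)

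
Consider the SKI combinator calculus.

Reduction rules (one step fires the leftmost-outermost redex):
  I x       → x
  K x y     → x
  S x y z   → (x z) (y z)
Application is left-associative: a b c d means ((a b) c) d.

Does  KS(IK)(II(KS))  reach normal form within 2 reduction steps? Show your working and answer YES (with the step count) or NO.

Answer: NO — after 2 steps the term is S(I(KS)), not yet normal

Reduction:
  start: KS(IK)(II(KS))
  [1] S(II(KS))
  [2] S(I(KS))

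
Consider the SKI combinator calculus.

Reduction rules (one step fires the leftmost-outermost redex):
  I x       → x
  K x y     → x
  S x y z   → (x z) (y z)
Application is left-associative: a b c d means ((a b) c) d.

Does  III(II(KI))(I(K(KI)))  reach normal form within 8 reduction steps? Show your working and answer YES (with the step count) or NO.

  start: III(II(KI))(I(K(KI)))
  step 1: II(II(KI))(I(K(KI)))
  step 2: I(II(KI))(I(K(KI)))
  step 3: II(KI)(I(K(KI)))
  step 4: I(KI)(I(K(KI)))
  step 5: KI(I(K(KI)))
  step 6: I

Answer: YES — reaches normal form I in 6 ≤ 8 steps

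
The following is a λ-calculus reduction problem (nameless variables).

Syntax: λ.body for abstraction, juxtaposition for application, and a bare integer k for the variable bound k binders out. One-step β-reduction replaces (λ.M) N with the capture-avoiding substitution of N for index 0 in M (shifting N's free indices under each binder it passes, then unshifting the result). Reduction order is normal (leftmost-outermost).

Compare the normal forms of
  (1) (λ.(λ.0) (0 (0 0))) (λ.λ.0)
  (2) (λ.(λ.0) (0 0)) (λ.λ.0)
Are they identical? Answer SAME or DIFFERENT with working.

Answer: SAME — A ⇓ λ.0, B ⇓ λ.0

Working:
Term A:
  start: (λ.(λ.0) (0 (0 0))) (λ.λ.0)
  →1  (λ.0) ((λ.λ.0) ((λ.λ.0) (λ.λ.0)))
  →2  (λ.λ.0) ((λ.λ.0) (λ.λ.0))
  →3  λ.0

Term B:
  start: (λ.(λ.0) (0 0)) (λ.λ.0)
  →1  (λ.0) ((λ.λ.0) (λ.λ.0))
  →2  (λ.λ.0) (λ.λ.0)
  →3  λ.0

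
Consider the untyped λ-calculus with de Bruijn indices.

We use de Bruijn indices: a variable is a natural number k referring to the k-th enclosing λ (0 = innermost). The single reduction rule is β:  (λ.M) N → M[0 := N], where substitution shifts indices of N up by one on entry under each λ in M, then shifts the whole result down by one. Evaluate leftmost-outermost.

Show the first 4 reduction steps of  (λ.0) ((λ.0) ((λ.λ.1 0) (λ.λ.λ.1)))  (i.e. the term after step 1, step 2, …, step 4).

  start: (λ.0) ((λ.0) ((λ.λ.1 0) (λ.λ.λ.1)))
  →1  (λ.0) ((λ.λ.1 0) (λ.λ.λ.1))
  →2  (λ.λ.1 0) (λ.λ.λ.1)
  →3  λ.(λ.λ.λ.1) 0
  →4  λ.λ.λ.1

Answer: after 4 steps: λ.λ.λ.1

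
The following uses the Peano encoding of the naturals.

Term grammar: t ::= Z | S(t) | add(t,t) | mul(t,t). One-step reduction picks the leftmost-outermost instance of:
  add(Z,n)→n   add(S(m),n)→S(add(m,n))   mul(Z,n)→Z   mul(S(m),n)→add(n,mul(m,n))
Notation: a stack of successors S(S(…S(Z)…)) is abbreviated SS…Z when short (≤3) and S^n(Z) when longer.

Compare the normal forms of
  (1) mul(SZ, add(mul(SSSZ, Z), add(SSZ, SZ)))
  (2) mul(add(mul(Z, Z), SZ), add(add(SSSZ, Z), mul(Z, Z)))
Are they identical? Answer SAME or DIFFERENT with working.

Term A:
  start: mul(SZ, add(mul(SSSZ, Z), add(SSZ, SZ)))
  →1  add(add(mul(SSSZ, Z), add(SSZ, SZ)), mul(Z, add(mul(SSSZ, Z), add(SSZ, SZ))))
  →2  add(add(add(Z, mul(SSZ, Z)), add(SSZ, SZ)), mul(Z, add(mul(SSSZ, Z), add(SSZ, SZ))))
  →3  add(add(mul(SSZ, Z), add(SSZ, SZ)), mul(Z, add(mul(SSSZ, Z), add(SSZ, SZ))))
  →4  add(add(add(Z, mul(SZ, Z)), add(SSZ, SZ)), mul(Z, add(mul(SSSZ, Z), add(SSZ, SZ))))
  →5  add(add(mul(SZ, Z), add(SSZ, SZ)), mul(Z, add(mul(SSSZ, Z), add(SSZ, SZ))))
  →6  add(add(add(Z, mul(Z, Z)), add(SSZ, SZ)), mul(Z, add(mul(SSSZ, Z), add(SSZ, SZ))))
  →7  add(add(mul(Z, Z), add(SSZ, SZ)), mul(Z, add(mul(SSSZ, Z), add(SSZ, SZ))))
  →8  add(add(Z, add(SSZ, SZ)), mul(Z, add(mul(SSSZ, Z), add(SSZ, SZ))))
  →9  add(add(SSZ, SZ), mul(Z, add(mul(SSSZ, Z), add(SSZ, SZ))))
  →10  add(S(add(SZ, SZ)), mul(Z, add(mul(SSSZ, Z), add(SSZ, SZ))))
  →11  S(add(add(SZ, SZ), mul(Z, add(mul(SSSZ, Z), add(SSZ, SZ)))))
  →12  S(add(S(add(Z, SZ)), mul(Z, add(mul(SSSZ, Z), add(SSZ, SZ)))))
  →13  S(S(add(add(Z, SZ), mul(Z, add(mul(SSSZ, Z), add(SSZ, SZ))))))
  →14  S(S(add(SZ, mul(Z, add(mul(SSSZ, Z), add(SSZ, SZ))))))
  →15  S(S(S(add(Z, mul(Z, add(mul(SSSZ, Z), add(SSZ, SZ)))))))
  →16  S(S(S(mul(Z, add(mul(SSSZ, Z), add(SSZ, SZ))))))
  →17  SSSZ

Term B:
  start: mul(add(mul(Z, Z), SZ), add(add(SSSZ, Z), mul(Z, Z)))
  →1  mul(add(Z, SZ), add(add(SSSZ, Z), mul(Z, Z)))
  →2  mul(SZ, add(add(SSSZ, Z), mul(Z, Z)))
  →3  add(add(add(SSSZ, Z), mul(Z, Z)), mul(Z, add(add(SSSZ, Z), mul(Z, Z))))
  →4  add(add(S(add(SSZ, Z)), mul(Z, Z)), mul(Z, add(add(SSSZ, Z), mul(Z, Z))))
  →5  add(S(add(add(SSZ, Z), mul(Z, Z))), mul(Z, add(add(SSSZ, Z), mul(Z, Z))))
  →6  S(add(add(add(SSZ, Z), mul(Z, Z)), mul(Z, add(add(SSSZ, Z), mul(Z, Z)))))
  →7  S(add(add(S(add(SZ, Z)), mul(Z, Z)), mul(Z, add(add(SSSZ, Z), mul(Z, Z)))))
  →8  S(add(S(add(add(SZ, Z), mul(Z, Z))), mul(Z, add(add(SSSZ, Z), mul(Z, Z)))))
  →9  S(S(add(add(add(SZ, Z), mul(Z, Z)), mul(Z, add(add(SSSZ, Z), mul(Z, Z))))))
  →10  S(S(add(add(S(add(Z, Z)), mul(Z, Z)), mul(Z, add(add(SSSZ, Z), mul(Z, Z))))))
  →11  S(S(add(S(add(add(Z, Z), mul(Z, Z))), mul(Z, add(add(SSSZ, Z), mul(Z, Z))))))
  →12  S(S(S(add(add(add(Z, Z), mul(Z, Z)), mul(Z, add(add(SSSZ, Z), mul(Z, Z)))))))
  →13  S(S(S(add(add(Z, mul(Z, Z)), mul(Z, add(add(SSSZ, Z), mul(Z, Z)))))))
  →14  S(S(S(add(mul(Z, Z), mul(Z, add(add(SSSZ, Z), mul(Z, Z)))))))
  →15  S(S(S(add(Z, mul(Z, add(add(SSSZ, Z), mul(Z, Z)))))))
  →16  S(S(S(mul(Z, add(add(SSSZ, Z), mul(Z, Z))))))
  →17  SSSZ

Answer: SAME — A ⇓ SSSZ, B ⇓ SSSZ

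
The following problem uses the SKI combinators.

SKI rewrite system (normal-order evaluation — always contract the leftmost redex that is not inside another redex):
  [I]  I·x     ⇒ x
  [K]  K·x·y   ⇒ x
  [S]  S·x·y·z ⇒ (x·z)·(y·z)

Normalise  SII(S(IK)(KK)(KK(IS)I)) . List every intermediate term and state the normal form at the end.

Answer: normal form = I  (in 7 steps)

Working:
  start: SII(S(IK)(KK)(KK(IS)I))
  step 1: I(S(IK)(KK)(KK(IS)I))(I(S(IK)(KK)(KK(IS)I)))
  step 2: S(IK)(KK)(KK(IS)I)(I(S(IK)(KK)(KK(IS)I)))
  step 3: IK(KK(IS)I)(KK(KK(IS)I))(I(S(IK)(KK)(KK(IS)I)))
  step 4: K(KK(IS)I)(KK(KK(IS)I))(I(S(IK)(KK)(KK(IS)I)))
  step 5: KK(IS)I(I(S(IK)(KK)(KK(IS)I)))
  step 6: KI(I(S(IK)(KK)(KK(IS)I)))
  step 7: I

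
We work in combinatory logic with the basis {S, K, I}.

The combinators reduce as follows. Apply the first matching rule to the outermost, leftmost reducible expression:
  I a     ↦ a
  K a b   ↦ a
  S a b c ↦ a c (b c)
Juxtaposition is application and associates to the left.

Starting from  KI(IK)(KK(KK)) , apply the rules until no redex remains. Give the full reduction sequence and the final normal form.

Answer: normal form = K  (in 3 steps)

Working:
  start: KI(IK)(KK(KK))
  step 1: I(KK(KK))
  step 2: KK(KK)
  step 3: K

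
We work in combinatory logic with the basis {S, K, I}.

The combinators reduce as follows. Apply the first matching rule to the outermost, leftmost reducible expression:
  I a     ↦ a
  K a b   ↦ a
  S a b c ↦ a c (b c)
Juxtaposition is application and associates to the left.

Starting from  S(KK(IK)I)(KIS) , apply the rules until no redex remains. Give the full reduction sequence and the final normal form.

Answer: normal form = S(KI)I  (in 2 steps)

Derivation:
  start: S(KK(IK)I)(KIS)
  step 1: S(KI)(KIS)
  step 2: S(KI)I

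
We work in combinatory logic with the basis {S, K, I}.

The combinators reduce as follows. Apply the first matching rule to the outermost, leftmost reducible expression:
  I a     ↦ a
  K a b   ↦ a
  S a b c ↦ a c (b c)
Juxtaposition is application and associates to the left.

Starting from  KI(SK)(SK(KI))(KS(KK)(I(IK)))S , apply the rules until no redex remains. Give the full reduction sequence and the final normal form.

Answer: normal form = SKS  (in 7 steps)

Working:
  start: KI(SK)(SK(KI))(KS(KK)(I(IK)))S
  step 1: I(SK(KI))(KS(KK)(I(IK)))S
  step 2: SK(KI)(KS(KK)(I(IK)))S
  step 3: K(KS(KK)(I(IK)))(KI(KS(KK)(I(IK))))S
  step 4: KS(KK)(I(IK))S
  step 5: S(I(IK))S
  step 6: S(IK)S
  step 7: SKS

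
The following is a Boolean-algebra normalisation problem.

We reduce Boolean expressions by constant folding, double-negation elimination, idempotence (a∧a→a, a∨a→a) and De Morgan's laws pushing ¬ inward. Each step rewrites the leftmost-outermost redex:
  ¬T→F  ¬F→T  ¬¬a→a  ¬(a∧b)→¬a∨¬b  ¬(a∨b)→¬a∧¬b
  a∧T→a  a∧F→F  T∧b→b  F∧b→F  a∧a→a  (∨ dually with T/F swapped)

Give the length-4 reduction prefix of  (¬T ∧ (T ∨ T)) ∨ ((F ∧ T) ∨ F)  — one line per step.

Answer: after 4 steps: F ∧ T

Working:
  start: (¬T ∧ (T ∨ T)) ∨ ((F ∧ T) ∨ F)
  step 1: (F ∧ (T ∨ T)) ∨ ((F ∧ T) ∨ F)
  step 2: F ∨ ((F ∧ T) ∨ F)
  step 3: (F ∧ T) ∨ F
  step 4: F ∧ T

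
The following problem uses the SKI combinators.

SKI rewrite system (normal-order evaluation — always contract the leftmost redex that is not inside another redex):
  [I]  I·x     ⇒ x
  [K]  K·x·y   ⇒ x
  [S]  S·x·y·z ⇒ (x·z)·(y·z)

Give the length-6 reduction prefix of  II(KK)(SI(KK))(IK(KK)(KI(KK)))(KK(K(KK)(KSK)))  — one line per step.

  start: II(KK)(SI(KK))(IK(KK)(KI(KK)))(KK(K(KK)(KSK)))
  step 1: I(KK)(SI(KK))(IK(KK)(KI(KK)))(KK(K(KK)(KSK)))
  step 2: KK(SI(KK))(IK(KK)(KI(KK)))(KK(K(KK)(KSK)))
  step 3: K(IK(KK)(KI(KK)))(KK(K(KK)(KSK)))
  step 4: IK(KK)(KI(KK))
  step 5: K(KK)(KI(KK))
  step 6: KK

Answer: after 6 steps: KK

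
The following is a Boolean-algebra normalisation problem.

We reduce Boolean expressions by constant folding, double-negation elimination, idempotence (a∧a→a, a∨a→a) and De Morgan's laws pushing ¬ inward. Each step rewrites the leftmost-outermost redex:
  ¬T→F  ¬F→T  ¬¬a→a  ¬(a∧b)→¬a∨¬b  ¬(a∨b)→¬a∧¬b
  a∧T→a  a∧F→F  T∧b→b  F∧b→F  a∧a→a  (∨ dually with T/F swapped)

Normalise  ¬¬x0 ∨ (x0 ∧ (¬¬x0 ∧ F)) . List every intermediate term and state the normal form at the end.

Answer: normal form = x0  (in 4 steps)

Reduction:
  start: ¬¬x0 ∨ (x0 ∧ (¬¬x0 ∧ F))
  →1  x0 ∨ (x0 ∧ (¬¬x0 ∧ F))
  →2  x0 ∨ (x0 ∧ F)
  →3  x0 ∨ F
  →4  x0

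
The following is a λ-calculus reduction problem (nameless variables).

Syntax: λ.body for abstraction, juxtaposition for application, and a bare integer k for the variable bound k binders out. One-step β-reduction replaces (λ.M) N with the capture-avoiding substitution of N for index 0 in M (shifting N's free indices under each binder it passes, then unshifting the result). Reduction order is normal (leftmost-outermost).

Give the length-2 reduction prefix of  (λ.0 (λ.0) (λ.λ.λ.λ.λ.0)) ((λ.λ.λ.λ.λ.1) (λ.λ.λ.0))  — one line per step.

Answer: after 2 steps: (λ.λ.λ.λ.1) (λ.0) (λ.λ.λ.λ.λ.0)

Working:
  start: (λ.0 (λ.0) (λ.λ.λ.λ.λ.0)) ((λ.λ.λ.λ.λ.1) (λ.λ.λ.0))
  →1  (λ.λ.λ.λ.λ.1) (λ.λ.λ.0) (λ.0) (λ.λ.λ.λ.λ.0)
  →2  (λ.λ.λ.λ.1) (λ.0) (λ.λ.λ.λ.λ.0)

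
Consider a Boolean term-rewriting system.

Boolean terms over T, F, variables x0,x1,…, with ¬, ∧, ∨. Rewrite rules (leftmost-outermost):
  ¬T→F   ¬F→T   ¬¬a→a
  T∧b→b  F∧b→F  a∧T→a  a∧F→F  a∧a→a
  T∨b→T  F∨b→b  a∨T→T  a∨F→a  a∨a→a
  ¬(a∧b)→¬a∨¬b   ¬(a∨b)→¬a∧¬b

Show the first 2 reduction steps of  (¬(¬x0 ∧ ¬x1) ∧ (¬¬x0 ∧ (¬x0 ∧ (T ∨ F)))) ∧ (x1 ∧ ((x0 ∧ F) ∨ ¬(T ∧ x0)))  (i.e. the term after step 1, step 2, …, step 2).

Answer: after 2 steps: ((x0 ∨ ¬¬x1) ∧ (¬¬x0 ∧ (¬x0 ∧ (T ∨ F)))) ∧ (x1 ∧ ((x0 ∧ F) ∨ ¬(T ∧ x0)))

Working:
  start: (¬(¬x0 ∧ ¬x1) ∧ (¬¬x0 ∧ (¬x0 ∧ (T ∨ F)))) ∧ (x1 ∧ ((x0 ∧ F) ∨ ¬(T ∧ x0)))
  step 1: ((¬¬x0 ∨ ¬¬x1) ∧ (¬¬x0 ∧ (¬x0 ∧ (T ∨ F)))) ∧ (x1 ∧ ((x0 ∧ F) ∨ ¬(T ∧ x0)))
  step 2: ((x0 ∨ ¬¬x1) ∧ (¬¬x0 ∧ (¬x0 ∧ (T ∨ F)))) ∧ (x1 ∧ ((x0 ∧ F) ∨ ¬(T ∧ x0)))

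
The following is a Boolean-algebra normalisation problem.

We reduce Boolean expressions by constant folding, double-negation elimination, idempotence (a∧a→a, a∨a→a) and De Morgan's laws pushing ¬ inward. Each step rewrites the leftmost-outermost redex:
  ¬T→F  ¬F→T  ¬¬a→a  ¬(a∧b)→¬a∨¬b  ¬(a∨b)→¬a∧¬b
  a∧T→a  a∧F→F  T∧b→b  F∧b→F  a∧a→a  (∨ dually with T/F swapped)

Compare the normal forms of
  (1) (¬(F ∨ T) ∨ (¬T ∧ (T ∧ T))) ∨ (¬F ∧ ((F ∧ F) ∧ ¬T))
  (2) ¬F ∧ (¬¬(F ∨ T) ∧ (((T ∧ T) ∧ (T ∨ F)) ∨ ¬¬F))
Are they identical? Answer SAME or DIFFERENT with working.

Term A:
  start: (¬(F ∨ T) ∨ (¬T ∧ (T ∧ T))) ∨ (¬F ∧ ((F ∧ F) ∧ ¬T))
  step 1: ((¬F ∧ ¬T) ∨ (¬T ∧ (T ∧ T))) ∨ (¬F ∧ ((F ∧ F) ∧ ¬T))
  step 2: ((T ∧ ¬T) ∨ (¬T ∧ (T ∧ T))) ∨ (¬F ∧ ((F ∧ F) ∧ ¬T))
  step 3: (¬T ∨ (¬T ∧ (T ∧ T))) ∨ (¬F ∧ ((F ∧ F) ∧ ¬T))
  step 4: (F ∨ (¬T ∧ (T ∧ T))) ∨ (¬F ∧ ((F ∧ F) ∧ ¬T))
  step 5: (¬T ∧ (T ∧ T)) ∨ (¬F ∧ ((F ∧ F) ∧ ¬T))
  step 6: (F ∧ (T ∧ T)) ∨ (¬F ∧ ((F ∧ F) ∧ ¬T))
  step 7: F ∨ (¬F ∧ ((F ∧ F) ∧ ¬T))
  step 8: ¬F ∧ ((F ∧ F) ∧ ¬T)
  step 9: T ∧ ((F ∧ F) ∧ ¬T)
  step 10: (F ∧ F) ∧ ¬T
  step 11: F ∧ ¬T
  step 12: F

Term B:
  start: ¬F ∧ (¬¬(F ∨ T) ∧ (((T ∧ T) ∧ (T ∨ F)) ∨ ¬¬F))
  step 1: T ∧ (¬¬(F ∨ T) ∧ (((T ∧ T) ∧ (T ∨ F)) ∨ ¬¬F))
  step 2: ¬¬(F ∨ T) ∧ (((T ∧ T) ∧ (T ∨ F)) ∨ ¬¬F)
  step 3: (F ∨ T) ∧ (((T ∧ T) ∧ (T ∨ F)) ∨ ¬¬F)
  step 4: T ∧ (((T ∧ T) ∧ (T ∨ F)) ∨ ¬¬F)
  step 5: ((T ∧ T) ∧ (T ∨ F)) ∨ ¬¬F
  step 6: (T ∧ (T ∨ F)) ∨ ¬¬F
  step 7: (T ∨ F) ∨ ¬¬F
  step 8: T ∨ ¬¬F
  step 9: T

Answer: DIFFERENT — A ⇓ F, B ⇓ T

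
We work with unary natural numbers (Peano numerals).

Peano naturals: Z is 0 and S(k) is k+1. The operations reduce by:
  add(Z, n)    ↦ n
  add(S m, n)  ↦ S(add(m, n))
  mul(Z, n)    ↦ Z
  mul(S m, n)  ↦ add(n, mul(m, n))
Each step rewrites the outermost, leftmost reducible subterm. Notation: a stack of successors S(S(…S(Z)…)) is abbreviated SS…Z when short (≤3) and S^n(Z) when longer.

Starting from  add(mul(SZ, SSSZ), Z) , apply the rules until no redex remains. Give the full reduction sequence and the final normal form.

  start: add(mul(SZ, SSSZ), Z)
  step 1: add(add(SSSZ, mul(Z, SSSZ)), Z)
  step 2: add(S(add(SSZ, mul(Z, SSSZ))), Z)
  step 3: S(add(add(SSZ, mul(Z, SSSZ)), Z))
  step 4: S(add(S(add(SZ, mul(Z, SSSZ))), Z))
  step 5: S(S(add(add(SZ, mul(Z, SSSZ)), Z)))
  step 6: S(S(add(S(add(Z, mul(Z, SSSZ))), Z)))
  step 7: S(S(S(add(add(Z, mul(Z, SSSZ)), Z))))
  step 8: S(S(S(add(mul(Z, SSSZ), Z))))
  step 9: S(S(S(add(Z, Z))))
  step 10: SSSZ

Answer: normal form = SSSZ  (in 10 steps)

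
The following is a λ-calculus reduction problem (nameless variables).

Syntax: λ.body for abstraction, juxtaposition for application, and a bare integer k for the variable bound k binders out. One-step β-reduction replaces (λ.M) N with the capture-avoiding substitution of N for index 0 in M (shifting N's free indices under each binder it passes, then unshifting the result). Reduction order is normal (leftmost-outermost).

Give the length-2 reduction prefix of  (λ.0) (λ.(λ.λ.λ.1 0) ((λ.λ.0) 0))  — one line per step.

  start: (λ.0) (λ.(λ.λ.λ.1 0) ((λ.λ.0) 0))
  [1] λ.(λ.λ.λ.1 0) ((λ.λ.0) 0)
  [2] λ.λ.λ.1 0

Answer: after 2 steps: λ.λ.λ.1 0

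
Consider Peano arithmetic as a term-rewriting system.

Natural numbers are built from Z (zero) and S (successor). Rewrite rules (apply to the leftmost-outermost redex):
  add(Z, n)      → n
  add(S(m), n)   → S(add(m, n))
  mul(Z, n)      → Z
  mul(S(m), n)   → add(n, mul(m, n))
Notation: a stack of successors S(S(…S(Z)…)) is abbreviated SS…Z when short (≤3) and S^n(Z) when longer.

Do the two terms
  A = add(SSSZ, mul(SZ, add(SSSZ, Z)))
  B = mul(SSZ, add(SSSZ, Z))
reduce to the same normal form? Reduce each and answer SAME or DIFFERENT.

Term A:
  start: add(SSSZ, mul(SZ, add(SSSZ, Z)))
  →1  S(add(SSZ, mul(SZ, add(SSSZ, Z))))
  →2  S(S(add(SZ, mul(SZ, add(SSSZ, Z)))))
  →3  S(S(S(add(Z, mul(SZ, add(SSSZ, Z))))))
  →4  S(S(S(mul(SZ, add(SSSZ, Z)))))
  →5  S(S(S(add(add(SSSZ, Z), mul(Z, add(SSSZ, Z))))))
  →6  S(S(S(add(S(add(SSZ, Z)), mul(Z, add(SSSZ, Z))))))
  →7  S(S(S(S(add(add(SSZ, Z), mul(Z, add(SSSZ, Z)))))))
  →8  S(S(S(S(add(S(add(SZ, Z)), mul(Z, add(SSSZ, Z)))))))
  →9  S(S(S(S(S(add(add(SZ, Z), mul(Z, add(SSSZ, Z))))))))
  →10  S(S(S(S(S(add(S(add(Z, Z)), mul(Z, add(SSSZ, Z))))))))
  →11  S(S(S(S(S(S(add(add(Z, Z), mul(Z, add(SSSZ, Z)))))))))
  →12  S(S(S(S(S(S(add(Z, mul(Z, add(SSSZ, Z)))))))))
  →13  S(S(S(S(S(S(mul(Z, add(SSSZ, Z))))))))
  →14  S^6(Z)

Term B:
  start: mul(SSZ, add(SSSZ, Z))
  →1  add(add(SSSZ, Z), mul(SZ, add(SSSZ, Z)))
  →2  add(S(add(SSZ, Z)), mul(SZ, add(SSSZ, Z)))
  →3  S(add(add(SSZ, Z), mul(SZ, add(SSSZ, Z))))
  →4  S(add(S(add(SZ, Z)), mul(SZ, add(SSSZ, Z))))
  →5  S(S(add(add(SZ, Z), mul(SZ, add(SSSZ, Z)))))
  →6  S(S(add(S(add(Z, Z)), mul(SZ, add(SSSZ, Z)))))
  →7  S(S(S(add(add(Z, Z), mul(SZ, add(SSSZ, Z))))))
  →8  S(S(S(add(Z, mul(SZ, add(SSSZ, Z))))))
  →9  S(S(S(mul(SZ, add(SSSZ, Z)))))
  →10  S(S(S(add(add(SSSZ, Z), mul(Z, add(SSSZ, Z))))))
  →11  S(S(S(add(S(add(SSZ, Z)), mul(Z, add(SSSZ, Z))))))
  →12  S(S(S(S(add(add(SSZ, Z), mul(Z, add(SSSZ, Z)))))))
  →13  S(S(S(S(add(S(add(SZ, Z)), mul(Z, add(SSSZ, Z)))))))
  →14  S(S(S(S(S(add(add(SZ, Z), mul(Z, add(SSSZ, Z))))))))
  →15  S(S(S(S(S(add(S(add(Z, Z)), mul(Z, add(SSSZ, Z))))))))
  →16  S(S(S(S(S(S(add(add(Z, Z), mul(Z, add(SSSZ, Z)))))))))
  →17  S(S(S(S(S(S(add(Z, mul(Z, add(SSSZ, Z)))))))))
  →18  S(S(S(S(S(S(mul(Z, add(SSSZ, Z))))))))
  →19  S^6(Z)

Answer: SAME — A ⇓ S^6(Z), B ⇓ S^6(Z)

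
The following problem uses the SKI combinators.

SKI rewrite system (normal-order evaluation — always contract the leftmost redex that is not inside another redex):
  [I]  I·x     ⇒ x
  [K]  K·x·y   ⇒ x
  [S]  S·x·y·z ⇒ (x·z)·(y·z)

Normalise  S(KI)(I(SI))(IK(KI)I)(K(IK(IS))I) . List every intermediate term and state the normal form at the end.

  start: S(KI)(I(SI))(IK(KI)I)(K(IK(IS))I)
  [1] KI(IK(KI)I)(I(SI)(IK(KI)I))(K(IK(IS))I)
  [2] I(I(SI)(IK(KI)I))(K(IK(IS))I)
  [3] I(SI)(IK(KI)I)(K(IK(IS))I)
  [4] SI(IK(KI)I)(K(IK(IS))I)
  [5] I(K(IK(IS))I)(IK(KI)I(K(IK(IS))I))
  [6] K(IK(IS))I(IK(KI)I(K(IK(IS))I))
  [7] IK(IS)(IK(KI)I(K(IK(IS))I))
  [8] K(IS)(IK(KI)I(K(IK(IS))I))
  [9] IS
  [10] S

Answer: normal form = S  (in 10 steps)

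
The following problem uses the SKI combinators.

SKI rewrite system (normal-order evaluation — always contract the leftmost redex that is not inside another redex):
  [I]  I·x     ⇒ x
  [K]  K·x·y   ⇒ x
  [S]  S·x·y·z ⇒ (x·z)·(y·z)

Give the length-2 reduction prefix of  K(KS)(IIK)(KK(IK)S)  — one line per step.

Answer: after 2 steps: S

Reduction:
  start: K(KS)(IIK)(KK(IK)S)
  step 1: KS(KK(IK)S)
  step 2: S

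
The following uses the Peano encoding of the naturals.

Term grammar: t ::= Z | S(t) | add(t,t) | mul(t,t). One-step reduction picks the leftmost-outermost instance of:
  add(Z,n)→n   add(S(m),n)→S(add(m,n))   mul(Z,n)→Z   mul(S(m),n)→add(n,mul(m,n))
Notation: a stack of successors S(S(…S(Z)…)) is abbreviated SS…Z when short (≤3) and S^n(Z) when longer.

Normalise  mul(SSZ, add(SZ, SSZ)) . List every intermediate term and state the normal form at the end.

Answer: normal form = S^6(Z)  (in 15 steps)

Derivation:
  start: mul(SSZ, add(SZ, SSZ))
  step 1: add(add(SZ, SSZ), mul(SZ, add(SZ, SSZ)))
  step 2: add(S(add(Z, SSZ)), mul(SZ, add(SZ, SSZ)))
  step 3: S(add(add(Z, SSZ), mul(SZ, add(SZ, SSZ))))
  step 4: S(add(SSZ, mul(SZ, add(SZ, SSZ))))
  step 5: S(S(add(SZ, mul(SZ, add(SZ, SSZ)))))
  step 6: S(S(S(add(Z, mul(SZ, add(SZ, SSZ))))))
  step 7: S(S(S(mul(SZ, add(SZ, SSZ)))))
  step 8: S(S(S(add(add(SZ, SSZ), mul(Z, add(SZ, SSZ))))))
  step 9: S(S(S(add(S(add(Z, SSZ)), mul(Z, add(SZ, SSZ))))))
  step 10: S(S(S(S(add(add(Z, SSZ), mul(Z, add(SZ, SSZ)))))))
  step 11: S(S(S(S(add(SSZ, mul(Z, add(SZ, SSZ)))))))
  step 12: S(S(S(S(S(add(SZ, mul(Z, add(SZ, SSZ))))))))
  step 13: S(S(S(S(S(S(add(Z, mul(Z, add(SZ, SSZ)))))))))
  step 14: S(S(S(S(S(S(mul(Z, add(SZ, SSZ))))))))
  step 15: S^6(Z)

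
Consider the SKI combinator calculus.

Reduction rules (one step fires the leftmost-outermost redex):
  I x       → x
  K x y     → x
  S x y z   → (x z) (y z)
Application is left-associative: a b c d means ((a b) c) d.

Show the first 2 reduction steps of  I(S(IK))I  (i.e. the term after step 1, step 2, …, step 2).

  start: I(S(IK))I
  step 1: S(IK)I
  step 2: SKI

Answer: after 2 steps: SKI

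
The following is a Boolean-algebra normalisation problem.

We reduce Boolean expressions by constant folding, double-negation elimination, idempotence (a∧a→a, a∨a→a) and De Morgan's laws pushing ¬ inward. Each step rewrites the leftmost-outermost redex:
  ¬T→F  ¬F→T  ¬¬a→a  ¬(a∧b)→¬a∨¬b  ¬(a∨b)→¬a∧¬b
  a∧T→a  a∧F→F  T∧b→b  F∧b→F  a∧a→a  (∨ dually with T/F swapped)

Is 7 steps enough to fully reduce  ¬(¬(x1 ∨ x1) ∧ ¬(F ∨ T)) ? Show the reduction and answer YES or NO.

Answer: YES — reaches normal form T in 6 ≤ 7 steps

Derivation:
  start: ¬(¬(x1 ∨ x1) ∧ ¬(F ∨ T))
  [1] ¬¬(x1 ∨ x1) ∨ ¬¬(F ∨ T)
  [2] (x1 ∨ x1) ∨ ¬¬(F ∨ T)
  [3] x1 ∨ ¬¬(F ∨ T)
  [4] x1 ∨ (F ∨ T)
  [5] x1 ∨ T
  [6] T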